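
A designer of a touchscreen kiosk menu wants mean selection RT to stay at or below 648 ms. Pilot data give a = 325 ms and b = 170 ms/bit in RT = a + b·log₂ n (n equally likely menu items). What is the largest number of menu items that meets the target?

Information budget: (648 − 325)/170 = 1.9000 bits, so n ≤ 2^1.9000 = 3.732 → at most 3.

3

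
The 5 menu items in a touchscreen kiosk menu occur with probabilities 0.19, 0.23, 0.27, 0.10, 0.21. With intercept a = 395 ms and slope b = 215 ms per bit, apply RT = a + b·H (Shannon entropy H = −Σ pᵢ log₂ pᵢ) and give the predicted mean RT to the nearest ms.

880 ms

H = 0.19·log₂(1/0.19) + 0.23·log₂(1/0.23) + 0.27·log₂(1/0.27) + 0.10·log₂(1/0.10) + 0.21·log₂(1/0.21) = 2.2579 bits.
RT = 395 + 215 × 2.2579 = 880.46 ms.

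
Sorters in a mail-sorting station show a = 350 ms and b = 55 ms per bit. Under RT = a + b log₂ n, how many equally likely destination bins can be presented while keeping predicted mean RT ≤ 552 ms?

55·log₂ n ≤ 552 − 350 = 202, giving log₂ n ≤ 3.6727 and n ≤ 12.753. The largest whole number is 12.

12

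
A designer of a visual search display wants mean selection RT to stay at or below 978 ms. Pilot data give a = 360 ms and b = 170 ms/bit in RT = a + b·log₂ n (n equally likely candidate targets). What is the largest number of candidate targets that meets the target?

Information budget: (978 − 360)/170 = 3.6353 bits, so n ≤ 2^3.6353 = 12.426 → at most 12.

12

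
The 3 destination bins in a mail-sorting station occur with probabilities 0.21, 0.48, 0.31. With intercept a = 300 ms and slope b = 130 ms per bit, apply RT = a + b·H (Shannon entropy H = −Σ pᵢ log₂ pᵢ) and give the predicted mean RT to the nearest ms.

496 ms

Entropy contributions −pᵢ log₂ pᵢ: 0.4728, 0.5083, 0.5238; sum H = 1.5049 bits.
RT = a + bH = 300 + 130·1.5049 = 495.64 ms.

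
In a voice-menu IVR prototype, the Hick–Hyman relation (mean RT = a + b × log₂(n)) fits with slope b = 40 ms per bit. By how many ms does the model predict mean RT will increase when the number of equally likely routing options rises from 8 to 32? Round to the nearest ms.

80 ms

The intercept a cancels: ΔRT = b·(log₂ n₂ − log₂ n₁) = b·log₂(n₂/n₁).
log₂(32) − log₂(8) = log₂(32/8) = log₂(4) = 2.
ΔRT = 40 × 2.0000 = 80.000 ms.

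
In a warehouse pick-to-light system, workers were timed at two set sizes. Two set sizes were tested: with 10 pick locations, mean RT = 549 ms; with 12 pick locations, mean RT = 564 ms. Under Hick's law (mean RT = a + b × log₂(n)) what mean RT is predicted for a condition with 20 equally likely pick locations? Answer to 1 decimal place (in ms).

With log₂ n on the abscissa the relation is linear; from the two conditions:
  b = (564 − 549) / (log₂ 12 − log₂ 10) = 15 / (3.5850 − 3.3219) = 57.027 ms/bit
  a = 549 − 57.027 × 3.3219 = 359.561 ms
Then RT(20) = 359.561 + 57.027 × log₂ 20 = 359.561 + 57.027 × 4.3219 ≈ 606.027 ms.

606.0 ms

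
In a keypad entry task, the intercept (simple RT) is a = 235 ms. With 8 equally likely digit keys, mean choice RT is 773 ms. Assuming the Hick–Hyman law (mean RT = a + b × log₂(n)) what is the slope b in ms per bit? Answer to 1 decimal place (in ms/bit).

179.3 ms/bit

b = (773 − 235) / log₂(8) = 538 / 3 = 179.333 ms/bit.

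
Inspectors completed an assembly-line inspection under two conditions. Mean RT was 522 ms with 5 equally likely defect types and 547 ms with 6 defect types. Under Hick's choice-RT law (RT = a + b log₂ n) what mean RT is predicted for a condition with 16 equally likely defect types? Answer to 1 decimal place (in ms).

681.5 ms

Solve the two-equation system in a and b:
  b = (547 − 522) / (log₂ 6 − log₂ 5) = 25 / (2.5850 − 2.3219) = 95.045 ms/bit
  a = 522 − 95.045 × 2.3219 = 301.313 ms
Then RT(16) = 301.313 + 95.045 × log₂ 16 = 301.313 + 95.045 × 4 ≈ 681.492 ms.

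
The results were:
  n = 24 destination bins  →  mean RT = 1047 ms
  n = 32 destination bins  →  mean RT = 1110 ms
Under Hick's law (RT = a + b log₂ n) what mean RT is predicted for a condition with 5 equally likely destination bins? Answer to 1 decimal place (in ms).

703.5 ms

With log₂ n on the abscissa the relation is linear; from the two conditions:
  b = (1110 − 1047) / (log₂ 32 − log₂ 24) = 63 / (5 − 4.5850) = 151.794 ms/bit
  a = 1047 − 151.794 × 4.5850 = 351.032 ms
Then RT(5) = 351.032 + 151.794 × log₂ 5 = 351.032 + 151.794 × 2.3219 ≈ 703.486 ms.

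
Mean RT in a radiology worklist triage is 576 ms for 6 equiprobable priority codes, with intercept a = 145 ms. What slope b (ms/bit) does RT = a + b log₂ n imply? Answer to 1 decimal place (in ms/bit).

166.7 ms/bit

6 alternatives carry log₂ 6 = 2.5850 bits; the choice cost is 576 − 145 = 431 ms, so b = 431/2.5850 = 166.734 ms/bit.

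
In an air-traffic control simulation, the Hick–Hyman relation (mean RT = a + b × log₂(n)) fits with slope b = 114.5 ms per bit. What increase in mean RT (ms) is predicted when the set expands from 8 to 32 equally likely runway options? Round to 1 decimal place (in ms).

The intercept a cancels: ΔRT = b·(log₂ n₂ − log₂ n₁) = b·log₂(n₂/n₁).
log₂(32) − log₂(8) = log₂(32/8) = log₂(4) = 2.
ΔRT = 114.5 × 2.0000 = 229.000 ms.

229.0 ms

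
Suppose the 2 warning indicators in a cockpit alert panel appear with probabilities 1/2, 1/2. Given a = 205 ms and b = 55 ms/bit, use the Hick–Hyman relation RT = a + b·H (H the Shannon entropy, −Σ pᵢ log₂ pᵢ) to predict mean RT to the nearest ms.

260 ms

H = −Σ pᵢ log₂ pᵢ = 0.5·1 + 0.5·1 = 1.000 bits.
RT = 205 + 55 × 1.000 = 260.00 ms.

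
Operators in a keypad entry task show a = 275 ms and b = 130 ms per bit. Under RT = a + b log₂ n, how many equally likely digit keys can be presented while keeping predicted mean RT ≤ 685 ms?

8

Information budget: (685 − 275)/130 = 3.1538 bits, so n ≤ 2^3.1538 = 8.900 → at most 8.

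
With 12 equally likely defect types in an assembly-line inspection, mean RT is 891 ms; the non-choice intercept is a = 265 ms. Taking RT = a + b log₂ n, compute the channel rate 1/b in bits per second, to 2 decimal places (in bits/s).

b = (891 − 265)/log₂ 12 = 626/3.5850 = 174.618 ms per bit = 0.17462 s/bit; the reciprocal is 5.727 bits/s.

5.73 bits/s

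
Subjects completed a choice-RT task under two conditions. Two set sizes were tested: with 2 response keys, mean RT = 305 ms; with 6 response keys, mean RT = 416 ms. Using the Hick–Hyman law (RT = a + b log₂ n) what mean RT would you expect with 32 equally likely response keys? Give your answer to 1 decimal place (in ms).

585.1 ms

Fit slope and intercept:
  b = (416 − 305) / (log₂ 6 − log₂ 2) = 111 / (2.5850 − 1) = 70.033 ms/bit
  a = 305 − 70.033 × 1 = 234.967 ms
Then RT(32) = 234.967 + 70.033 × log₂ 32 = 234.967 + 70.033 × 5 ≈ 585.133 ms.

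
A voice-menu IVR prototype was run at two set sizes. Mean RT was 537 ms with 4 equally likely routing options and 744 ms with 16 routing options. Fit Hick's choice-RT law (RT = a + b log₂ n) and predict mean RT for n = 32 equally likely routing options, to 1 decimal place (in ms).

RT is linear in log₂ n, so two points fix the line:
  b = (744 − 537) / (log₂ 16 − log₂ 4) = 207 / (4 − 2) = 103.500 ms/bit
  a = 537 − 103.500 × 2 = 330.000 ms
Then RT(32) = 330.000 + 103.500 × log₂ 32 = 330.000 + 103.500 × 5 ≈ 847.500 ms.

847.5 ms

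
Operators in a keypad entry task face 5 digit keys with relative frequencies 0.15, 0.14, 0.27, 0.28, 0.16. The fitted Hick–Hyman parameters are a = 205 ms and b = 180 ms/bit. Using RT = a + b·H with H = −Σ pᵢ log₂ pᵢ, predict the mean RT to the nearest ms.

Entropy contributions −pᵢ log₂ pᵢ: 0.4105, 0.3971, 0.5100, 0.5142, 0.4230; sum H = 2.2549 bits.
RT = a + bH = 205 + 180·2.2549 = 610.88 ms.

611 ms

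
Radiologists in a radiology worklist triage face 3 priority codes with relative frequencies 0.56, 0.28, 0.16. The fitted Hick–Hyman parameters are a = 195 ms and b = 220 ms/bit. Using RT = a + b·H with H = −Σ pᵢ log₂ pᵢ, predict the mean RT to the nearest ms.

H = 0.56·log₂(1/0.56) + 0.28·log₂(1/0.28) + 0.16·log₂(1/0.16) = 1.4057 bits.
RT = 195 + 220 × 1.4057 = 504.25 ms.

504 ms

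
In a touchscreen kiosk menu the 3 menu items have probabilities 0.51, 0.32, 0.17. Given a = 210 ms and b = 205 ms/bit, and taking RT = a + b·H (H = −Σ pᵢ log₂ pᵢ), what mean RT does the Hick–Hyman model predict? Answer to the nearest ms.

508 ms

H = 0.51·log₂(1/0.51) + 0.32·log₂(1/0.32) + 0.17·log₂(1/0.17) = 1.4561 bits.
RT = 210 + 205 × 1.4561 = 508.49 ms.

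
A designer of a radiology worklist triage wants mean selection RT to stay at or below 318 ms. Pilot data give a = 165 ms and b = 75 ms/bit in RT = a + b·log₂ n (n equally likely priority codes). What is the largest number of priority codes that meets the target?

Information budget: (318 − 165)/75 = 2.0400 bits, so n ≤ 2^2.0400 = 4.112 → at most 4.

4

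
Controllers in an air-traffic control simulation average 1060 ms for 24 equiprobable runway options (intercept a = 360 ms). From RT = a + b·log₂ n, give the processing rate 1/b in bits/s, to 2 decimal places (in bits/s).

Choice component = 1060 − 360 = 700 ms over log₂(24) = 4.5850 bits.
b = 700 / 4.5850 = 152.673 ms/bit, so 1/b = 6.550 bits/s.

6.55 bits/s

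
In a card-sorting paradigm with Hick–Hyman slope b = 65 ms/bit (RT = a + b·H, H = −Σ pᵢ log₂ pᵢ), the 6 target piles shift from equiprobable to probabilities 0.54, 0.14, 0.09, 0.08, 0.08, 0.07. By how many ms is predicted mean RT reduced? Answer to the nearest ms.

Equiprobable entropy H₀ = log₂ 6 = 2.5850 bits.
Skewed entropy H = −Σ pᵢ log₂ pᵢ = 2.0414 bits.
ΔRT = b·(H₀ − H) = 65 × 0.5436 = 35.33 ms.

35 ms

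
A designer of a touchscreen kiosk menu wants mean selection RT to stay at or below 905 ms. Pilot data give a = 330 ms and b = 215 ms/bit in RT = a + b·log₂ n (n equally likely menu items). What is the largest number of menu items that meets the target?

6

215·log₂ n ≤ 905 − 330 = 575, giving log₂ n ≤ 2.6744 and n ≤ 6.384. The largest whole number is 6.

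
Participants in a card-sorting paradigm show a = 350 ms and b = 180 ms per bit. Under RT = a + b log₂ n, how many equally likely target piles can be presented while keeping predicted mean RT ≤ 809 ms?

5

Information budget: (809 − 350)/180 = 2.5500 bits, so n ≤ 2^2.5500 = 5.856 → at most 5.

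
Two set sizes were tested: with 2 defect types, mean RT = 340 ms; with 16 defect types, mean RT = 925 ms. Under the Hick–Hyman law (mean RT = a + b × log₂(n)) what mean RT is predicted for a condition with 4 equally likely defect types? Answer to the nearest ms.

With log₂ n on the abscissa the relation is linear; from the two conditions:
  b = (925 − 340) / (log₂ 16 − log₂ 2) = 585 / (4 − 1) = 195 ms/bit
  a = 340 − 195 × 1 = 145 ms
Then RT(4) = 145 + 195 × log₂ 4 = 145 + 195 × 2 ≈ 535.000 ms.

535 ms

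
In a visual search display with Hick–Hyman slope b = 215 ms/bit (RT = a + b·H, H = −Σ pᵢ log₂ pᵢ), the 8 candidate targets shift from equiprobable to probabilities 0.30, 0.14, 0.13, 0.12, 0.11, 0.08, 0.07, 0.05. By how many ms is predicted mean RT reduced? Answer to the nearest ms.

44 ms

The RT saving is b·ΔH. Equiprobable H₀ = log₂(8) = 3.0000 bits; with the given probabilities H = 2.7944 bits.
b·(H₀ − H) = 215 × (3.0000 − 2.7944) = 44.21 ms.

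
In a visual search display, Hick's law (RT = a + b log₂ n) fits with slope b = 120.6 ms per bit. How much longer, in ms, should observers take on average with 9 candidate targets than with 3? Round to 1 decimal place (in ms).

191.1 ms

Only the slope matters, since a is common to both: ΔRT = b·log₂(n₂/n₁).
log₂(9) − log₂(3) = 3.1699 − 1.5850 = 1.5850.
ΔRT = 120.6 × 1.5850 = 191.146 ms.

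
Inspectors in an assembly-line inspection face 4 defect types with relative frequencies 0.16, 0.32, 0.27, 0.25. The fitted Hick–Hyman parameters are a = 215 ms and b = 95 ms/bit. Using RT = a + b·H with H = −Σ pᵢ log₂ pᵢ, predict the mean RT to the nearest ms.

401 ms

Entropy contributions −pᵢ log₂ pᵢ: 0.4230, 0.5260, 0.5100, 0.5000; sum H = 1.9591 bits.
RT = a + bH = 215 + 95·1.9591 = 401.11 ms.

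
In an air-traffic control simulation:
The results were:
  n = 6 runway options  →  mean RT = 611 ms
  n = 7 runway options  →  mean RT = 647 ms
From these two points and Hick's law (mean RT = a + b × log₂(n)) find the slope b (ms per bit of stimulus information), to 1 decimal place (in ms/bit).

161.9 ms/bit

Slope: b = (647 − 611) / (log₂ 7 − log₂ 6) = 36/0.2224 = 161.876 ms/bit.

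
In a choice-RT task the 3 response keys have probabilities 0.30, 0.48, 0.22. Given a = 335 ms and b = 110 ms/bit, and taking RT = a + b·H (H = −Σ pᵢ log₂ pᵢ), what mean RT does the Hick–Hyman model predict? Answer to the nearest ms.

501 ms

Entropy contributions −pᵢ log₂ pᵢ: 0.5211, 0.5083, 0.4806; sum H = 1.5099 bits.
RT = a + bH = 335 + 110·1.5099 = 501.09 ms.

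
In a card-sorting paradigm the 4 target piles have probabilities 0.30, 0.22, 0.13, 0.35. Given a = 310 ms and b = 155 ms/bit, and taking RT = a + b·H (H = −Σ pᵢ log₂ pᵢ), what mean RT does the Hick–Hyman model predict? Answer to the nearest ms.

607 ms

H = 0.30·log₂(1/0.30) + 0.22·log₂(1/0.22) + 0.13·log₂(1/0.13) + 0.35·log₂(1/0.35) = 1.9144 bits.
RT = 310 + 155 × 1.9144 = 606.73 ms.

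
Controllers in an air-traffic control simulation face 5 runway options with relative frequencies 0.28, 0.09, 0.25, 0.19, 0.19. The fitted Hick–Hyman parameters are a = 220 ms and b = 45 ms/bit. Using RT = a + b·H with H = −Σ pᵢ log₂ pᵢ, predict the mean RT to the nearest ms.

321 ms

Entropy contributions −pᵢ log₂ pᵢ: 0.5142, 0.3127, 0.5000, 0.4552, 0.4552; sum H = 2.2373 bits.
RT = a + bH = 220 + 45·2.2373 = 320.68 ms.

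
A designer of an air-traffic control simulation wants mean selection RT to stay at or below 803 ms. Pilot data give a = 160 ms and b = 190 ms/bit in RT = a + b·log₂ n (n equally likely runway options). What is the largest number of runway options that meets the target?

190·log₂ n ≤ 803 − 160 = 643, giving log₂ n ≤ 3.3842 and n ≤ 10.441. The largest whole number is 10.

10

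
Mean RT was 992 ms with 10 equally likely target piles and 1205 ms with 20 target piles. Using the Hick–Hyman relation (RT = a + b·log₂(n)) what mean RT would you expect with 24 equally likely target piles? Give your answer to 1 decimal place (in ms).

Fit slope and intercept:
  b = (1205 − 992) / (log₂ 20 − log₂ 10) = 213 / (4.3219 − 3.3219) = 213.000 ms/bit
  a = 992 − 213.000 × 3.3219 = 284.429 ms
Then RT(24) = 284.429 + 213.000 × log₂ 24 = 284.429 + 213.000 × 4.5850 ≈ 1261.026 ms.

1261.0 ms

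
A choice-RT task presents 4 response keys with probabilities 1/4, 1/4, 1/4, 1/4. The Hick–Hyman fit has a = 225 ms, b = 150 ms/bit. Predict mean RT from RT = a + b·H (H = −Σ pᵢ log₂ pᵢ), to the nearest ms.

525 ms

H = −Σ pᵢ log₂ pᵢ = 0.25·2 + 0.25·2 + 0.25·2 + 0.25·2 = 2.000 bits.
RT = 225 + 150 × 2.000 = 525.00 ms.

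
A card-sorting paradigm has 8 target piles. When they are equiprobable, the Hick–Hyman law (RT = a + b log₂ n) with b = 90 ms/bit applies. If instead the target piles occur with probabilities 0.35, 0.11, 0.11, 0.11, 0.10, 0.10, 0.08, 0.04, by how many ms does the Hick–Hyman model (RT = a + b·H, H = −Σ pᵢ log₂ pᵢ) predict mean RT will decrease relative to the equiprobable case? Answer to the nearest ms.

25 ms

The RT saving is b·ΔH. Equiprobable H₀ = log₂(8) = 3.0000 bits; with the given probabilities H = 2.7226 bits.
b·(H₀ − H) = 90 × (3.0000 − 2.7226) = 24.97 ms.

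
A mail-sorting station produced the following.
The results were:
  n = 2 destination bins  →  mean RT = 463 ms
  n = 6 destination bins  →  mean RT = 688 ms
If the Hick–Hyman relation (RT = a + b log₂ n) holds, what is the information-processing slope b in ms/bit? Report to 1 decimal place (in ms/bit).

b = (RT₂ − RT₁)/(log₂ n₂ − log₂ n₁) = (688 − 463)/(2.5850 − 1) = 141.959 ms/bit.

142.0 ms/bit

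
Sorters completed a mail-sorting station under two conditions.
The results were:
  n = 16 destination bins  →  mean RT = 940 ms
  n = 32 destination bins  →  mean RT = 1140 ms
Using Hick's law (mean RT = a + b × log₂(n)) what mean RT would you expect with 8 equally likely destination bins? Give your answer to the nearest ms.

740 ms

RT is linear in log₂ n, so two points fix the line:
  b = (1140 − 940) / (log₂ 32 − log₂ 16) = 200 / (5 − 4) = 200 ms/bit
  a = 940 − 200 × 4 = 140 ms
Then RT(8) = 140 + 200 × log₂ 8 = 140 + 200 × 3 ≈ 740.000 ms.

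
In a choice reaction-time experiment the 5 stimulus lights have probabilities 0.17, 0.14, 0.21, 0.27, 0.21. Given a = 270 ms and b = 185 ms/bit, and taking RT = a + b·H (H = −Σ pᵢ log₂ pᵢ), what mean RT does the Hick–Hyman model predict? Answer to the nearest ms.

693 ms

Entropy contributions −pᵢ log₂ pᵢ: 0.4346, 0.3971, 0.4728, 0.5100, 0.4728; sum H = 2.2874 bits.
RT = a + bH = 270 + 185·2.2874 = 693.16 ms.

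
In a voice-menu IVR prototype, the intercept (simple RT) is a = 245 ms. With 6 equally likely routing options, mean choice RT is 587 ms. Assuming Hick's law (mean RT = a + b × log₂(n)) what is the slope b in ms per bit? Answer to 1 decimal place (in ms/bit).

132.3 ms/bit

6 alternatives carry log₂ 6 = 2.5850 bits; the choice cost is 587 − 245 = 342 ms, so b = 342/2.5850 = 132.304 ms/bit.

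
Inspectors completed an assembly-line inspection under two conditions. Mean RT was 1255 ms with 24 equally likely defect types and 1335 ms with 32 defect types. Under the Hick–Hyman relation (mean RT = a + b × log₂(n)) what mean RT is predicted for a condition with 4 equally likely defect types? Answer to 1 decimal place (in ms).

756.7 ms

Fit slope and intercept:
  b = (1335 − 1255) / (log₂ 32 − log₂ 24) = 80 / (5 − 4.5850) = 192.754 ms/bit
  a = 1255 − 192.754 × 4.5850 = 371.232 ms
Then RT(4) = 371.232 + 192.754 × log₂ 4 = 371.232 + 192.754 × 2 ≈ 756.739 ms.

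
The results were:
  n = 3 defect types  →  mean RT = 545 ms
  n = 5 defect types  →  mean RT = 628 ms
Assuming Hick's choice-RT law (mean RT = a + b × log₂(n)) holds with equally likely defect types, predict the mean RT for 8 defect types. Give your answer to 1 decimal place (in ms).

Fit slope and intercept:
  b = (628 − 545) / (log₂ 5 − log₂ 3) = 83 / (2.3219 − 1.5850) = 112.624 ms/bit
  a = 545 − 112.624 × 1.5850 = 366.495 ms
Then RT(8) = 366.495 + 112.624 × log₂ 8 = 366.495 + 112.624 × 3 ≈ 704.367 ms.

704.4 ms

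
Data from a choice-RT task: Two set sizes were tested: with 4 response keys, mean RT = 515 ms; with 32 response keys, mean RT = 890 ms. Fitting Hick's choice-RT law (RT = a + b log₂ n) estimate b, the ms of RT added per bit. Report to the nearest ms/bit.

b = (RT₂ − RT₁)/(log₂ n₂ − log₂ n₁) = (890 − 515)/(5 − 2) = 125 ms/bit.

125 ms/bit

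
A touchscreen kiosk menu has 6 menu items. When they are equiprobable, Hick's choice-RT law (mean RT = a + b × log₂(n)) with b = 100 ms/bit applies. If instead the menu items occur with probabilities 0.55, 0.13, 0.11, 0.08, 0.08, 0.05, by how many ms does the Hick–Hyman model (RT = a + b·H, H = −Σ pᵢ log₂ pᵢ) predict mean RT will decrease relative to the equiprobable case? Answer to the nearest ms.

Equiprobable entropy H₀ = log₂ 6 = 2.5850 bits.
Skewed entropy H = −Σ pᵢ log₂ pᵢ = 2.0064 bits.
ΔRT = b·(H₀ − H) = 100 × 0.5785 = 57.85 ms.

58 ms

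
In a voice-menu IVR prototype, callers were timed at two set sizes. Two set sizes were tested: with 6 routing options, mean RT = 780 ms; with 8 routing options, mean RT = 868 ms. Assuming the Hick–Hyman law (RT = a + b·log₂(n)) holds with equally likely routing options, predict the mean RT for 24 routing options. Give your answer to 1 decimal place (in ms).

RT is linear in log₂ n, so two points fix the line:
  b = (868 − 780) / (log₂ 8 − log₂ 6) = 88 / (3 − 2.5850) = 212.029 ms/bit
  a = 780 − 212.029 × 2.5850 = 231.913 ms
Then RT(24) = 231.913 + 212.029 × log₂ 24 = 231.913 + 212.029 × 4.5850 ≈ 1204.058 ms.

1204.1 ms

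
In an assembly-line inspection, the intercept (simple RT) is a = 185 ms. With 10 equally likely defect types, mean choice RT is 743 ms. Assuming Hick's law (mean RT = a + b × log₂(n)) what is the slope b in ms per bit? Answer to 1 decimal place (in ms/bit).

10 alternatives carry log₂ 10 = 3.3219 bits; the choice cost is 743 − 185 = 558 ms, so b = 558/3.3219 = 167.975 ms/bit.

168.0 ms/bit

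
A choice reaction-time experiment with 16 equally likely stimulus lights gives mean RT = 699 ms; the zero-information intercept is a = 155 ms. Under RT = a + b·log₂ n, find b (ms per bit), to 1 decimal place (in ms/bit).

b = (699 − 155) / log₂(16) = 544 / 4 = 136.000 ms/bit.

136.0 ms/bit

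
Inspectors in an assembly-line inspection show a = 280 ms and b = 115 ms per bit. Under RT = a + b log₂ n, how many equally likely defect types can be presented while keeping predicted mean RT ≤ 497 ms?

Set 280 + 115·log₂ n ≤ 497 → log₂ n ≤ (497 − 280)/115 = 1.8870.
So n ≤ 2^1.8870 = 3.699; the largest integer n is 3.

3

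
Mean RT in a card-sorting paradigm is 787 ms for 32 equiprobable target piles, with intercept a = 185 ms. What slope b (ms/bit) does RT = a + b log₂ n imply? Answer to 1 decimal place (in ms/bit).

120.4 ms/bit

log₂(32) = 5 bits.
b = (RT − a)/log₂ n = (787 − 185) / 5 = 120.400 ms/bit.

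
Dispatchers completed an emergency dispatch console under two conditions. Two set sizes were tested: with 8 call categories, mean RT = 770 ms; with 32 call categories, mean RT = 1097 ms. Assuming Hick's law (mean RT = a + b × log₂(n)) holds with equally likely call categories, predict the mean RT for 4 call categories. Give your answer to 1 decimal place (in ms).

606.5 ms

RT is linear in log₂ n, so two points fix the line:
  b = (1097 − 770) / (log₂ 32 − log₂ 8) = 327 / (5 − 3) = 163.500 ms/bit
  a = 770 − 163.500 × 3 = 279.500 ms
Then RT(4) = 279.500 + 163.500 × log₂ 4 = 279.500 + 163.500 × 2 ≈ 606.500 ms.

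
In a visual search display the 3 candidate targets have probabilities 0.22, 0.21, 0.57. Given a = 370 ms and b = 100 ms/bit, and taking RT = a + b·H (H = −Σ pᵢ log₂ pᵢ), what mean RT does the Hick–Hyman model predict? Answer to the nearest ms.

512 ms

Entropy contributions −pᵢ log₂ pᵢ: 0.4806, 0.4728, 0.4623; sum H = 1.4156 bits.
RT = a + bH = 370 + 100·1.4156 = 511.56 ms.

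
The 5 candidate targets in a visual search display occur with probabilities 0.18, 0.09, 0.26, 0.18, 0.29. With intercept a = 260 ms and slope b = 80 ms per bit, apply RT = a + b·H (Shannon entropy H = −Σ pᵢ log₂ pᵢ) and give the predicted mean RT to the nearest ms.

H = 0.18·log₂(1/0.18) + 0.09·log₂(1/0.09) + 0.26·log₂(1/0.26) + 0.18·log₂(1/0.18) + 0.29·log₂(1/0.29) = 2.2265 bits.
RT = 260 + 80 × 2.2265 = 438.12 ms.

438 ms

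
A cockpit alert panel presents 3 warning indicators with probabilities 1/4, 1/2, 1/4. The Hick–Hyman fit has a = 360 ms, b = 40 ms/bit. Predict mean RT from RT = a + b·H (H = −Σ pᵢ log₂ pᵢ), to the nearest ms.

Each term −pᵢ log₂ pᵢ: 0.25·2 + 0.5·1 + 0.25·2; summed, H = 1.500 bits.
Mean RT = a + bH = 360 + 40·1.500 = 420.00 ms.

420 ms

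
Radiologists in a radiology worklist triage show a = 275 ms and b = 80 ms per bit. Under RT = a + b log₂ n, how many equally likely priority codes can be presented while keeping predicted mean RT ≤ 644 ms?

24

80·log₂ n ≤ 644 − 275 = 369, giving log₂ n ≤ 4.6125 and n ≤ 24.463. The largest whole number is 24.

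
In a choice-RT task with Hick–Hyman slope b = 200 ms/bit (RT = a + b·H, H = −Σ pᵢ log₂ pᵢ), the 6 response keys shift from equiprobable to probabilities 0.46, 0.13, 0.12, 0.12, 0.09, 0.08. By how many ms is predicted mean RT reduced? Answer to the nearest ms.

The RT saving is b·ΔH. Equiprobable H₀ = log₂(6) = 2.5850 bits; with the given probabilities H = 2.2363 bits.
b·(H₀ − H) = 200 × (2.5850 − 2.2363) = 69.74 ms.

70 ms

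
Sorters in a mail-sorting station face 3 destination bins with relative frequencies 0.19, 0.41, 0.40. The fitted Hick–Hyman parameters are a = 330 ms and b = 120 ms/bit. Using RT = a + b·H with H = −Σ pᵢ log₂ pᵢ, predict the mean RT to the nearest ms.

H = 0.19·log₂(1/0.19) + 0.41·log₂(1/0.41) + 0.40·log₂(1/0.40) = 1.5114 bits.
RT = 330 + 120 × 1.5114 = 511.37 ms.

511 ms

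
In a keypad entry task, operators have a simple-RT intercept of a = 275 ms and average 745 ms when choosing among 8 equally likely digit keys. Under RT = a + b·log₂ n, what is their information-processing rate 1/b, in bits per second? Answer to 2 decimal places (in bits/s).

6.38 bits/s

Choice component = 745 − 275 = 470 ms over log₂(8) = 3 bits.
b = 470 / 3 = 156.667 ms/bit, so 1/b = 6.383 bits/s.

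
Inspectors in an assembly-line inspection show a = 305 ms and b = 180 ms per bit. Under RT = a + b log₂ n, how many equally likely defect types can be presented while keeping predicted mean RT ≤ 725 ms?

180·log₂ n ≤ 725 − 305 = 420, giving log₂ n ≤ 2.3333 and n ≤ 5.040. The largest whole number is 5.

5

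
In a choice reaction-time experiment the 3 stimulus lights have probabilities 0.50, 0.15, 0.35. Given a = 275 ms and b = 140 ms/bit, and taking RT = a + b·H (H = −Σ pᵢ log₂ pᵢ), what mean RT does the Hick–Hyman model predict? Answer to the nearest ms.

477 ms

Entropy contributions −pᵢ log₂ pᵢ: 0.5000, 0.4105, 0.5301; sum H = 1.4406 bits.
RT = a + bH = 275 + 140·1.4406 = 476.69 ms.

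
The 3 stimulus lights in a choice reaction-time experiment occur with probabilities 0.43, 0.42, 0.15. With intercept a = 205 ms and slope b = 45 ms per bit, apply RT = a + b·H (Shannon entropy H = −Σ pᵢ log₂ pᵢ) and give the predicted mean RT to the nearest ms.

271 ms

H = 0.43·log₂(1/0.43) + 0.42·log₂(1/0.42) + 0.15·log₂(1/0.15) = 1.4598 bits.
RT = 205 + 45 × 1.4598 = 270.69 ms.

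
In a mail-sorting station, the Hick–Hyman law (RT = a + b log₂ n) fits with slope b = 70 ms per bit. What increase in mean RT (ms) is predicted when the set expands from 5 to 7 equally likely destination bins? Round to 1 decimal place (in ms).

Only the slope matters, since a is common to both: ΔRT = b·log₂(n₂/n₁).
log₂(7) − log₂(5) = 2.8074 − 2.3219 = 0.4854.
ΔRT = 70 × 0.4854 = 33.980 ms.

34.0 ms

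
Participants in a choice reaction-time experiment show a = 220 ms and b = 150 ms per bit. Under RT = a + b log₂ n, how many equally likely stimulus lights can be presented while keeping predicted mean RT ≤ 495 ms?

3

Information budget: (495 − 220)/150 = 1.8333 bits, so n ≤ 2^1.8333 = 3.564 → at most 3.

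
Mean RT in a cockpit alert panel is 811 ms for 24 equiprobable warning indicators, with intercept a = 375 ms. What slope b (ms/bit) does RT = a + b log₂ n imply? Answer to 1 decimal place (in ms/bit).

95.1 ms/bit

b = (811 − 375) / log₂(24) = 436 / 4.5850 = 95.093 ms/bit.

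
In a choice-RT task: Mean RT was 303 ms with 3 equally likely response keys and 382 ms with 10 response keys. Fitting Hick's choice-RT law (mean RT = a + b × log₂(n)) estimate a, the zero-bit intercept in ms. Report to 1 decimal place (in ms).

b = (RT₂ − RT₁)/(log₂ n₂ − log₂ n₁) = (382 − 303)/(3.3219 − 1.5850) = 45.482 ms/bit.
Intercept: a = 303 − 45.482·log₂(3) = 230.913 ms.

230.9 ms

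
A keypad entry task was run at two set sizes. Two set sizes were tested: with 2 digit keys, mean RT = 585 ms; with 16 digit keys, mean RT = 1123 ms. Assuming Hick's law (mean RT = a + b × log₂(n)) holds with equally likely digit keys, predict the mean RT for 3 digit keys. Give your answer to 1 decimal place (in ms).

689.9 ms

Fit slope and intercept:
  b = (1123 − 585) / (log₂ 16 − log₂ 2) = 538 / (4 − 1) = 179.333 ms/bit
  a = 585 − 179.333 × 1 = 405.667 ms
Then RT(3) = 405.667 + 179.333 × log₂ 3 = 405.667 + 179.333 × 1.5850 ≈ 689.903 ms.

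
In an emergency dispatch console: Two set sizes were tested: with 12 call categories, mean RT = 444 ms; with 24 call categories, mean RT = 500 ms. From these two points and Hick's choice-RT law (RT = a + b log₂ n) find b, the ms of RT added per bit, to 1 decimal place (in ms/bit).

56.0 ms/bit

b = (RT₂ − RT₁)/(log₂ n₂ − log₂ n₁) = (500 − 444)/(4.5850 − 3.5850) = 56.000 ms/bit.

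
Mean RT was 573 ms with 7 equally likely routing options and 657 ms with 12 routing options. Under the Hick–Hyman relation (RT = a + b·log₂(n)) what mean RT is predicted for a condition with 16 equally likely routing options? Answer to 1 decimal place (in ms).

RT is linear in log₂ n, so two points fix the line:
  b = (657 − 573) / (log₂ 12 − log₂ 7) = 84 / (3.5850 − 2.8074) = 108.024 ms/bit
  a = 573 − 108.024 × 2.8074 = 269.739 ms
Then RT(16) = 269.739 + 108.024 × log₂ 16 = 269.739 + 108.024 × 4 ≈ 701.834 ms.

701.8 ms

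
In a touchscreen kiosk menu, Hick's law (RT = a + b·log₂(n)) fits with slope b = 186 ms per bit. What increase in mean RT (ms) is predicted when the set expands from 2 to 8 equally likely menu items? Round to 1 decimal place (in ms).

Only the slope matters, since a is common to both: ΔRT = b·log₂(n₂/n₁).
log₂(8) − log₂(2) = log₂(8/2) = log₂(4) = 2.
ΔRT = 186 × 2.0000 = 372.000 ms.

372.0 ms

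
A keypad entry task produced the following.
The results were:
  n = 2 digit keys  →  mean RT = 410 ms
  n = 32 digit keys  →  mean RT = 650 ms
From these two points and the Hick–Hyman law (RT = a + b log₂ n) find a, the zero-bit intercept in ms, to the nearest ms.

b = (RT₂ − RT₁)/(log₂ n₂ − log₂ n₁) = (650 − 410)/(5 − 1) = 60 ms/bit.
a = RT₁ − b·log₂ n₁ = 410 − 60 × 1 = 350.000 ms.

350 ms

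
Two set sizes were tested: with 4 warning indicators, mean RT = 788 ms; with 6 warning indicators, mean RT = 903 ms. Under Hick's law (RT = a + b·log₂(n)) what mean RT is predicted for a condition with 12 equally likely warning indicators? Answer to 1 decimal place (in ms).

RT is linear in log₂ n, so two points fix the line:
  b = (903 − 788) / (log₂ 6 − log₂ 4) = 115 / (2.5850 − 2) = 196.594 ms/bit
  a = 788 − 196.594 × 2 = 394.812 ms
Then RT(12) = 394.812 + 196.594 × log₂ 12 = 394.812 + 196.594 × 3.5850 ≈ 1099.594 ms.

1099.6 ms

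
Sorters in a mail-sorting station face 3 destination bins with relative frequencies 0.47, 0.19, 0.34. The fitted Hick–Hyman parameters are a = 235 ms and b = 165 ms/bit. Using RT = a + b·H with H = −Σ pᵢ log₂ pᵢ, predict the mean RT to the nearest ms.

H = 0.47·log₂(1/0.47) + 0.19·log₂(1/0.19) + 0.34·log₂(1/0.34) = 1.4964 bits.
RT = 235 + 165 × 1.4964 = 481.90 ms.

482 ms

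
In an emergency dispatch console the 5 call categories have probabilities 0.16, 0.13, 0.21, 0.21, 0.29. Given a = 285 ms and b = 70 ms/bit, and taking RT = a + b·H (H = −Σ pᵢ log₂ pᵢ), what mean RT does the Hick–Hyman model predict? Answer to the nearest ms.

Entropy contributions −pᵢ log₂ pᵢ: 0.4230, 0.3826, 0.4728, 0.4728, 0.5179; sum H = 2.2692 bits.
RT = a + bH = 285 + 70·2.2692 = 443.84 ms.

444 ms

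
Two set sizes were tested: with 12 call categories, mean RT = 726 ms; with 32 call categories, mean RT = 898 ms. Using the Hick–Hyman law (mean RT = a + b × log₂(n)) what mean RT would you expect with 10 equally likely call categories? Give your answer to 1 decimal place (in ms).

With log₂ n on the abscissa the relation is linear; from the two conditions:
  b = (898 − 726) / (log₂ 32 − log₂ 12) = 172 / (5 − 3.5850) = 121.552 ms/bit
  a = 726 − 121.552 × 3.5850 = 290.242 ms
Then RT(10) = 290.242 + 121.552 × log₂ 10 = 290.242 + 121.552 × 3.3219 ≈ 694.028 ms.

694.0 ms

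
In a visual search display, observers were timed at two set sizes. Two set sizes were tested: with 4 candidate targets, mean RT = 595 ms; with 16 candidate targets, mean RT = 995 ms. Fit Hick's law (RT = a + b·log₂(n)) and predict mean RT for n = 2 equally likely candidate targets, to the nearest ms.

395 ms

Solve the two-equation system in a and b:
  b = (995 − 595) / (log₂ 16 − log₂ 4) = 400 / (4 − 2) = 200 ms/bit
  a = 595 − 200 × 2 = 195 ms
Then RT(2) = 195 + 200 × log₂ 2 = 195 + 200 × 1 ≈ 395.000 ms.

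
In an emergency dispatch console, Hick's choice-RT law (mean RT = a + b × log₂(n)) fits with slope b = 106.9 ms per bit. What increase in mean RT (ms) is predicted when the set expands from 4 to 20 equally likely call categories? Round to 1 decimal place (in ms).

ΔRT = (a + b log₂ n₂) − (a + b log₂ n₁) = b·(log₂ n₂ − log₂ n₁).
log₂(20) − log₂(4) = 4.3219 − 2 = 2.3219.
ΔRT = 106.9 × 2.3219 = 248.214 ms.

248.2 ms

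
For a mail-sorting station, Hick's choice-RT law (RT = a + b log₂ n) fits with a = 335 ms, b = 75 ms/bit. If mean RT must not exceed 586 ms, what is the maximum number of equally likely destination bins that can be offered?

Information budget: (586 − 335)/75 = 3.3467 bits, so n ≤ 2^3.3467 = 10.173 → at most 10.

10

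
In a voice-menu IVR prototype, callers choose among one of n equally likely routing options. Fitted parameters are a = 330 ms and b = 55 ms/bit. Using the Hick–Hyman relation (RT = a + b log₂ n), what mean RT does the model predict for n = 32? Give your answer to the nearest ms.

log₂(32) = 5 bits, so RT = 330 + 55 × 5 ≈ 605.000 ms.

605 ms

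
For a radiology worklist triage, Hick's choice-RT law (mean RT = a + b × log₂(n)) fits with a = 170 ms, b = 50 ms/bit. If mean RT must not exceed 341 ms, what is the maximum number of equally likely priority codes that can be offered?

Information budget: (341 − 170)/50 = 3.4200 bits, so n ≤ 2^3.4200 = 10.703 → at most 10.

10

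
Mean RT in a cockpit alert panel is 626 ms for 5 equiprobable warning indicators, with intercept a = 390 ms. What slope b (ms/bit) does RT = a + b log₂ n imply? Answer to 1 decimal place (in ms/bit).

101.6 ms/bit

b = (626 − 390) / log₂(5) = 236 / 2.3219 = 101.640 ms/bit.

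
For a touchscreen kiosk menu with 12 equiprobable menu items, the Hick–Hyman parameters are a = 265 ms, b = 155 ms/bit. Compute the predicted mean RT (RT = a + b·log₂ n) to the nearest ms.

821 ms

log₂(12) = 3.5850 bits, so RT = 265 + 155 × 3.5850 ≈ 820.669 ms.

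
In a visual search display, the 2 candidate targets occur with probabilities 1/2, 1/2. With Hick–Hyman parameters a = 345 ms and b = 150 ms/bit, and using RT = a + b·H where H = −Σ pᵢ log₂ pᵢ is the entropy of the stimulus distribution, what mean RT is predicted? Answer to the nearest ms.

495 ms

H = −Σ pᵢ log₂ pᵢ = 0.5·1 + 0.5·1 = 1.000 bits.
RT = 345 + 150 × 1.000 = 495.00 ms.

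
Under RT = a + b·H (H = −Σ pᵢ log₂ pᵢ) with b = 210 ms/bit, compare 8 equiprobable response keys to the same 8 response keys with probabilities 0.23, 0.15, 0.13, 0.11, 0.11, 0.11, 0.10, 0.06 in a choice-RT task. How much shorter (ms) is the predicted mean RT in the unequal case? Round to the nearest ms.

The RT saving is b·ΔH. Equiprobable H₀ = log₂(8) = 3.0000 bits; with the given probabilities H = 2.9074 bits.
b·(H₀ − H) = 210 × (3.0000 − 2.9074) = 19.44 ms.

19 ms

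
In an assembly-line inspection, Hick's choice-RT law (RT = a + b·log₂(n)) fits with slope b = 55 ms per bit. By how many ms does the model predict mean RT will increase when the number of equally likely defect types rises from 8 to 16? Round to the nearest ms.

Only the slope matters, since a is common to both: ΔRT = b·log₂(n₂/n₁).
log₂(16) − log₂(8) = log₂(16/8) = log₂(2) = 1.
ΔRT = 55 × 1.0000 = 55.000 ms.

55 ms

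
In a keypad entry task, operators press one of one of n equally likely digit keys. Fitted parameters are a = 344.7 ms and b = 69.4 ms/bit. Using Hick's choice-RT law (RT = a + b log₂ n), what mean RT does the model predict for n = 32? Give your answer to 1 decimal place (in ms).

691.7 ms

log₂(32) = 5 bits, so RT = 344.7 + 69.4 × 5 ≈ 691.700 ms.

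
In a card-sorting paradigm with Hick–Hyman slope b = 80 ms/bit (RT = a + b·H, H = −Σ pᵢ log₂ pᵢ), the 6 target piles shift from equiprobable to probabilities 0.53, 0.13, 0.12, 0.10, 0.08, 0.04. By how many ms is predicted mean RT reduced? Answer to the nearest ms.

Equiprobable entropy H₀ = log₂ 6 = 2.5850 bits.
Skewed entropy H = −Σ pᵢ log₂ pᵢ = 2.0446 bits.
ΔRT = b·(H₀ − H) = 80 × 0.5403 = 43.23 ms.

43 ms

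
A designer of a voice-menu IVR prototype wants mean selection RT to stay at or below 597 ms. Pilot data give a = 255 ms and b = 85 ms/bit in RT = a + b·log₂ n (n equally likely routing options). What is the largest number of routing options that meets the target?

16

85·log₂ n ≤ 597 − 255 = 342, giving log₂ n ≤ 4.0235 and n ≤ 16.263. The largest whole number is 16.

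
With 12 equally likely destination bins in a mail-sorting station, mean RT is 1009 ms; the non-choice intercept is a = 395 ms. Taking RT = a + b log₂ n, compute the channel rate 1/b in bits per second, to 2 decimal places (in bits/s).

5.84 bits/s

b = (1009 − 395)/log₂ 12 = 614/3.5850 = 171.271 ms per bit = 0.17127 s/bit; the reciprocal is 5.839 bits/s.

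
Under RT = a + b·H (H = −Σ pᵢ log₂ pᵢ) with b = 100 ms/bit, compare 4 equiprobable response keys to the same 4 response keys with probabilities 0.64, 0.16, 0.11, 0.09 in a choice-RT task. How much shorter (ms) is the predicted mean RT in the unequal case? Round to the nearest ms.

50 ms

The RT saving is b·ΔH. Equiprobable H₀ = log₂(4) = 2.0000 bits; with the given probabilities H = 1.4980 bits.
b·(H₀ − H) = 100 × (2.0000 − 1.4980) = 50.20 ms.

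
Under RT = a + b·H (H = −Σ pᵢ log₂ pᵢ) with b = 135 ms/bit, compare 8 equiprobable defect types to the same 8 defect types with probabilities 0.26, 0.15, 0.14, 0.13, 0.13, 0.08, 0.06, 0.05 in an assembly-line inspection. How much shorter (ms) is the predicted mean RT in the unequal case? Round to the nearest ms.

23 ms

The RT saving is b·ΔH. Equiprobable H₀ = log₂(8) = 3.0000 bits; with the given probabilities H = 2.8294 bits.
b·(H₀ − H) = 135 × (3.0000 − 2.8294) = 23.04 ms.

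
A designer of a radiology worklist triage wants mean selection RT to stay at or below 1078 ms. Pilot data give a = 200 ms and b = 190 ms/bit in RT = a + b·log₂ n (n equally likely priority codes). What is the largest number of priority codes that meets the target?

190·log₂ n ≤ 1078 − 200 = 878, giving log₂ n ≤ 4.6211 and n ≤ 24.608. The largest whole number is 24.

24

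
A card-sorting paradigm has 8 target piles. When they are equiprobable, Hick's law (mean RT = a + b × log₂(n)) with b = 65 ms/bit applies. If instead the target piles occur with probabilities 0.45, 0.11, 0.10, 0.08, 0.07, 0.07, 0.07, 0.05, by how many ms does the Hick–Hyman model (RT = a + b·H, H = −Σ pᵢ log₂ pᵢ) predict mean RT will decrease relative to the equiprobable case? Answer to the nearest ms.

Equiprobable entropy H₀ = log₂ 8 = 3.0000 bits.
Skewed entropy H = −Σ pᵢ log₂ pᵢ = 2.5142 bits.
ΔRT = b·(H₀ − H) = 65 × 0.4858 = 31.58 ms.

32 ms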